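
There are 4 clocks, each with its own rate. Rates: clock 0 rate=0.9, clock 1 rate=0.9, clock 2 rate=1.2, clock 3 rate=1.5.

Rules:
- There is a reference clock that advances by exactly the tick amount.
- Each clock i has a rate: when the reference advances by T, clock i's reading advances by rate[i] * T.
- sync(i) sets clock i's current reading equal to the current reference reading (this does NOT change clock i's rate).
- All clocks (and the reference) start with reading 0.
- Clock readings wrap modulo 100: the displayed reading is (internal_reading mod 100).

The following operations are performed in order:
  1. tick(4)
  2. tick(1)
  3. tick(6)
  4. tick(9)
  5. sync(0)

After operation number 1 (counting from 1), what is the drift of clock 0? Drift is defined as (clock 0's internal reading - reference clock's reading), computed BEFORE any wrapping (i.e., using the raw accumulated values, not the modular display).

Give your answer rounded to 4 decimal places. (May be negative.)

After op 1 tick(4): ref=4.0000 raw=[3.6000 3.6000 4.8000 6.0000]
Drift of clock 0 after op 1: 3.6000 - 4.0000 = -0.4000

Answer: -0.4000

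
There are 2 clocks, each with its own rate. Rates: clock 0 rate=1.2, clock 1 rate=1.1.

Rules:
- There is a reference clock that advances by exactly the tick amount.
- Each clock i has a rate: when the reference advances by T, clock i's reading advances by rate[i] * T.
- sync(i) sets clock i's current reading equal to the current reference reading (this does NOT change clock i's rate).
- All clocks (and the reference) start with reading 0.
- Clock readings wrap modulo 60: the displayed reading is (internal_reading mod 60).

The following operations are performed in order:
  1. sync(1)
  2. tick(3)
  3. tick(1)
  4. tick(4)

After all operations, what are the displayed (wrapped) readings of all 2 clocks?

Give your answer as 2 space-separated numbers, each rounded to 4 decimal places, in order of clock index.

Answer: 9.6000 8.8000

Derivation:
After op 1 sync(1): ref=0.0000 raw=[0.0000 0.0000]
After op 2 tick(3): ref=3.0000 raw=[3.6000 3.3000]
After op 3 tick(1): ref=4.0000 raw=[4.8000 4.4000]
After op 4 tick(4): ref=8.0000 raw=[9.6000 8.8000]
Wrap final raw readings (mod 60): 9.6000 mod 60 = 9.6000; 8.8000 mod 60 = 8.8000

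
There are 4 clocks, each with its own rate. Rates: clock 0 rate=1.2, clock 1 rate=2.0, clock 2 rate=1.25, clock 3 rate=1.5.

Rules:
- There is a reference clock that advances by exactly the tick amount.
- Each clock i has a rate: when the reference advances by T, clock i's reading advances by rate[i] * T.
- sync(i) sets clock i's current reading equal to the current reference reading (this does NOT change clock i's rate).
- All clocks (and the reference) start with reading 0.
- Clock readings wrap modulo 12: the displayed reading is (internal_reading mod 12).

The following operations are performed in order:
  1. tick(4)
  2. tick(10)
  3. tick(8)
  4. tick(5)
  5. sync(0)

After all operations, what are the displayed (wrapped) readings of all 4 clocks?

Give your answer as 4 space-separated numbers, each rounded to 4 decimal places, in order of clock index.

Answer: 3.0000 6.0000 9.7500 4.5000

Derivation:
After op 1 tick(4): ref=4.0000 raw=[4.8000 8.0000 5.0000 6.0000]
After op 2 tick(10): ref=14.0000 raw=[16.8000 28.0000 17.5000 21.0000]
After op 3 tick(8): ref=22.0000 raw=[26.4000 44.0000 27.5000 33.0000]
After op 4 tick(5): ref=27.0000 raw=[32.4000 54.0000 33.7500 40.5000]
After op 5 sync(0): ref=27.0000 raw=[27.0000 54.0000 33.7500 40.5000]
Wrap final raw readings (mod 12): 27.0000 mod 12 = 3.0000; 54.0000 mod 12 = 6.0000; 33.7500 mod 12 = 9.7500; 40.5000 mod 12 = 4.5000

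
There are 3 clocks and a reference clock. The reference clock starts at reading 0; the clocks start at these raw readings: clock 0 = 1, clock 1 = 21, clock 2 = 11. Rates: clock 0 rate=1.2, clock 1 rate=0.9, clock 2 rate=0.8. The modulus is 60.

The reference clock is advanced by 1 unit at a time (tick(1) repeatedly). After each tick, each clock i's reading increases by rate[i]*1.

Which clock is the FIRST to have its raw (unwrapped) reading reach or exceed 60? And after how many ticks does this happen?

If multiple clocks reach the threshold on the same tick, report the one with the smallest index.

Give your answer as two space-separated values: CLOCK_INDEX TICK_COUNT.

Answer: 1 44

Derivation:
clock 0: start=1, rate=1.2, needs 60-1 = 59; ticks = ceil(59/1.2) = ceil(49.1667) = 50; reading at tick 50 = 1 + 1.2*50 = 61.0000
clock 1: start=21, rate=0.9, needs 60-21 = 39; ticks = ceil(39/0.9) = ceil(43.3333) = 44; reading at tick 44 = 21 + 0.9*44 = 60.6000
clock 2: start=11, rate=0.8, needs 60-11 = 49; ticks = ceil(49/0.8) = ceil(61.2500) = 62; reading at tick 62 = 11 + 0.8*62 = 60.6000
Minimum tick count = 44; winners = [1]; smallest index = 1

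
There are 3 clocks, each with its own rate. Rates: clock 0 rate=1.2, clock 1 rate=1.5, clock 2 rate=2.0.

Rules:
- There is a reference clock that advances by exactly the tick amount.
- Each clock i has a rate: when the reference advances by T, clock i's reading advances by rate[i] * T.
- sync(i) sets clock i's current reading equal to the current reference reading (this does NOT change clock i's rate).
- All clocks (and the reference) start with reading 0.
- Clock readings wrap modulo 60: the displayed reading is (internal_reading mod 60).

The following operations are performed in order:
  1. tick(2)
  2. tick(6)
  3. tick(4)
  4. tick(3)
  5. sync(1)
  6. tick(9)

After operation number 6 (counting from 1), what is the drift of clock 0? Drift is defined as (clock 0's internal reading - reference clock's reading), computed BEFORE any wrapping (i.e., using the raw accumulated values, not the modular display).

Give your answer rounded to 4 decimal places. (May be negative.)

After op 1 tick(2): ref=2.0000 raw=[2.4000 3.0000 4.0000]
After op 2 tick(6): ref=8.0000 raw=[9.6000 12.0000 16.0000]
After op 3 tick(4): ref=12.0000 raw=[14.4000 18.0000 24.0000]
After op 4 tick(3): ref=15.0000 raw=[18.0000 22.5000 30.0000]
After op 5 sync(1): ref=15.0000 raw=[18.0000 15.0000 30.0000]
After op 6 tick(9): ref=24.0000 raw=[28.8000 28.5000 48.0000]
Drift of clock 0 after op 6: 28.8000 - 24.0000 = 4.8000

Answer: 4.8000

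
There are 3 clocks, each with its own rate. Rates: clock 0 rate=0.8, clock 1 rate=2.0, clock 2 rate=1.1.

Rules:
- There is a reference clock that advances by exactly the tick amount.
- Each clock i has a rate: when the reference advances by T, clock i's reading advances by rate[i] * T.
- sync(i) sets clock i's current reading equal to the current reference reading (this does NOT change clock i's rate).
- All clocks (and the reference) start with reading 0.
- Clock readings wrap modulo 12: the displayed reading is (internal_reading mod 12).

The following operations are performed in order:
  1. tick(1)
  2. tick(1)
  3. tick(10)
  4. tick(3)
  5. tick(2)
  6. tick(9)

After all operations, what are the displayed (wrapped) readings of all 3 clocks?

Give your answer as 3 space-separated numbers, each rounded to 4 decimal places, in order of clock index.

Answer: 8.8000 4.0000 4.6000

Derivation:
After op 1 tick(1): ref=1.0000 raw=[0.8000 2.0000 1.1000]
After op 2 tick(1): ref=2.0000 raw=[1.6000 4.0000 2.2000]
After op 3 tick(10): ref=12.0000 raw=[9.6000 24.0000 13.2000]
After op 4 tick(3): ref=15.0000 raw=[12.0000 30.0000 16.5000]
After op 5 tick(2): ref=17.0000 raw=[13.6000 34.0000 18.7000]
After op 6 tick(9): ref=26.0000 raw=[20.8000 52.0000 28.6000]
Wrap final raw readings (mod 12): 20.8000 mod 12 = 8.8000; 52.0000 mod 12 = 4.0000; 28.6000 mod 12 = 4.6000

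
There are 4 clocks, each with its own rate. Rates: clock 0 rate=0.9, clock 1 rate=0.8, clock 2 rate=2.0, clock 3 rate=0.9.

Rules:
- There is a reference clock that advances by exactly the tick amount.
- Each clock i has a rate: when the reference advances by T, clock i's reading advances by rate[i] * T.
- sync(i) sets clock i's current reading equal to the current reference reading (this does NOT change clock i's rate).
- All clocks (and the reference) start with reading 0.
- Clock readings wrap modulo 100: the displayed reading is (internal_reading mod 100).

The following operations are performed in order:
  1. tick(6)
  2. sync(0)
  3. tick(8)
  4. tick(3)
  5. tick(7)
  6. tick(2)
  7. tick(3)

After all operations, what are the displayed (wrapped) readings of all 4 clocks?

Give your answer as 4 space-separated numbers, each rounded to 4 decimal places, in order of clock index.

After op 1 tick(6): ref=6.0000 raw=[5.4000 4.8000 12.0000 5.4000]
After op 2 sync(0): ref=6.0000 raw=[6.0000 4.8000 12.0000 5.4000]
After op 3 tick(8): ref=14.0000 raw=[13.2000 11.2000 28.0000 12.6000]
After op 4 tick(3): ref=17.0000 raw=[15.9000 13.6000 34.0000 15.3000]
After op 5 tick(7): ref=24.0000 raw=[22.2000 19.2000 48.0000 21.6000]
After op 6 tick(2): ref=26.0000 raw=[24.0000 20.8000 52.0000 23.4000]
After op 7 tick(3): ref=29.0000 raw=[26.7000 23.2000 58.0000 26.1000]
Wrap final raw readings (mod 100): 26.7000 mod 100 = 26.7000; 23.2000 mod 100 = 23.2000; 58.0000 mod 100 = 58.0000; 26.1000 mod 100 = 26.1000

Answer: 26.7000 23.2000 58.0000 26.1000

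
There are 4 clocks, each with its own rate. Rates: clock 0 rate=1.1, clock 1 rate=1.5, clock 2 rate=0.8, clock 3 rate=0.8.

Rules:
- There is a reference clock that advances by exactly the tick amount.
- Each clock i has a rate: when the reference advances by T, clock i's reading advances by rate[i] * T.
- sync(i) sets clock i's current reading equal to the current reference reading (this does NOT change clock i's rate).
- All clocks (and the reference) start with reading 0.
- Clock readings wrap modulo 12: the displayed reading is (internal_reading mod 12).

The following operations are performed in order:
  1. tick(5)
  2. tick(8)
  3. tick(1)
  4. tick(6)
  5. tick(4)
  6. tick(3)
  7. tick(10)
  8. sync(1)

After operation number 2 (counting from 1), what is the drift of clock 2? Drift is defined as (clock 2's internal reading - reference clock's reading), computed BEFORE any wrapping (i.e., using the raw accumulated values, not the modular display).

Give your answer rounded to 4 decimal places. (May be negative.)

After op 1 tick(5): ref=5.0000 raw=[5.5000 7.5000 4.0000 4.0000]
After op 2 tick(8): ref=13.0000 raw=[14.3000 19.5000 10.4000 10.4000]
Drift of clock 2 after op 2: 10.4000 - 13.0000 = -2.6000

Answer: -2.6000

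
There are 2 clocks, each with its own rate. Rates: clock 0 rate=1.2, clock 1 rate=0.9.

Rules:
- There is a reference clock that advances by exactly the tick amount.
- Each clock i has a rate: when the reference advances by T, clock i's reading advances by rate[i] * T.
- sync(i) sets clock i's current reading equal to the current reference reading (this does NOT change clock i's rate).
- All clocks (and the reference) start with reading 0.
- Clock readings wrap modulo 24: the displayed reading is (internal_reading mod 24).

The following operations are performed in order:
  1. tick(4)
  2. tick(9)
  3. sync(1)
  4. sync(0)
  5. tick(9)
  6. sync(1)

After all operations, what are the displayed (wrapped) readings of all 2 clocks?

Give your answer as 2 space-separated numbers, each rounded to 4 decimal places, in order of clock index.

Answer: 23.8000 22.0000

Derivation:
After op 1 tick(4): ref=4.0000 raw=[4.8000 3.6000]
After op 2 tick(9): ref=13.0000 raw=[15.6000 11.7000]
After op 3 sync(1): ref=13.0000 raw=[15.6000 13.0000]
After op 4 sync(0): ref=13.0000 raw=[13.0000 13.0000]
After op 5 tick(9): ref=22.0000 raw=[23.8000 21.1000]
After op 6 sync(1): ref=22.0000 raw=[23.8000 22.0000]
Wrap final raw readings (mod 24): 23.8000 mod 24 = 23.8000; 22.0000 mod 24 = 22.0000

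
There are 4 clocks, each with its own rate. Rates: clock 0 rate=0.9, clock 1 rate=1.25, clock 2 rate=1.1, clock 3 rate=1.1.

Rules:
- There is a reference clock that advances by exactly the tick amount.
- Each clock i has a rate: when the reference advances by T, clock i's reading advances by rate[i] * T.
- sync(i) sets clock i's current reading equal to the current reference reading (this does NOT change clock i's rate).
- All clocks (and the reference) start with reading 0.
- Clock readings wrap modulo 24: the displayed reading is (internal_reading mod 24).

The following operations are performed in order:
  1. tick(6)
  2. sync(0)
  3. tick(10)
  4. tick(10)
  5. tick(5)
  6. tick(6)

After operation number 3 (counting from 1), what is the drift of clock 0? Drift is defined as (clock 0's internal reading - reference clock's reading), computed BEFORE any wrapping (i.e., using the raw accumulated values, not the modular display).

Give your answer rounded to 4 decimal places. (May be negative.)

Answer: -1.0000

Derivation:
After op 1 tick(6): ref=6.0000 raw=[5.4000 7.5000 6.6000 6.6000]
After op 2 sync(0): ref=6.0000 raw=[6.0000 7.5000 6.6000 6.6000]
After op 3 tick(10): ref=16.0000 raw=[15.0000 20.0000 17.6000 17.6000]
Drift of clock 0 after op 3: 15.0000 - 16.0000 = -1.0000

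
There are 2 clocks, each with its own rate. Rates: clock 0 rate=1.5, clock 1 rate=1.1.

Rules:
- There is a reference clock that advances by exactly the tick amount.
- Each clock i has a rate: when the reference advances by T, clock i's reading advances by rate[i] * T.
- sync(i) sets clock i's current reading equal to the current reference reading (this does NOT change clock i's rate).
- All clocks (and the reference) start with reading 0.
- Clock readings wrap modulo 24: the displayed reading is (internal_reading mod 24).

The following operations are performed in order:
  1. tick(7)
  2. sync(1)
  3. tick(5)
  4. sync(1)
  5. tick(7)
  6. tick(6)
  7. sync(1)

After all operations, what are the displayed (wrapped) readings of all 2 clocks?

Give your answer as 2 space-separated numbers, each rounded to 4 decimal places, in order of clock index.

Answer: 13.5000 1.0000

Derivation:
After op 1 tick(7): ref=7.0000 raw=[10.5000 7.7000]
After op 2 sync(1): ref=7.0000 raw=[10.5000 7.0000]
After op 3 tick(5): ref=12.0000 raw=[18.0000 12.5000]
After op 4 sync(1): ref=12.0000 raw=[18.0000 12.0000]
After op 5 tick(7): ref=19.0000 raw=[28.5000 19.7000]
After op 6 tick(6): ref=25.0000 raw=[37.5000 26.3000]
After op 7 sync(1): ref=25.0000 raw=[37.5000 25.0000]
Wrap final raw readings (mod 24): 37.5000 mod 24 = 13.5000; 25.0000 mod 24 = 1.0000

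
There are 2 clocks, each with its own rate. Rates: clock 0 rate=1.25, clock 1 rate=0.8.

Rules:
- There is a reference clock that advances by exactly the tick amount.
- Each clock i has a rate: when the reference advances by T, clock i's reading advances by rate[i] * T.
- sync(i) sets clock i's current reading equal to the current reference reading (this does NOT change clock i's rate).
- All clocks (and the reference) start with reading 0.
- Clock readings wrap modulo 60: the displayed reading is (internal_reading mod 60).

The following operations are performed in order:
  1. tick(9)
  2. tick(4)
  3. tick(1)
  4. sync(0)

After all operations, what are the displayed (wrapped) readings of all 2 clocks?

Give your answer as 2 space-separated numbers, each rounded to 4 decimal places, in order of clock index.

Answer: 14.0000 11.2000

Derivation:
After op 1 tick(9): ref=9.0000 raw=[11.2500 7.2000]
After op 2 tick(4): ref=13.0000 raw=[16.2500 10.4000]
After op 3 tick(1): ref=14.0000 raw=[17.5000 11.2000]
After op 4 sync(0): ref=14.0000 raw=[14.0000 11.2000]
Wrap final raw readings (mod 60): 14.0000 mod 60 = 14.0000; 11.2000 mod 60 = 11.2000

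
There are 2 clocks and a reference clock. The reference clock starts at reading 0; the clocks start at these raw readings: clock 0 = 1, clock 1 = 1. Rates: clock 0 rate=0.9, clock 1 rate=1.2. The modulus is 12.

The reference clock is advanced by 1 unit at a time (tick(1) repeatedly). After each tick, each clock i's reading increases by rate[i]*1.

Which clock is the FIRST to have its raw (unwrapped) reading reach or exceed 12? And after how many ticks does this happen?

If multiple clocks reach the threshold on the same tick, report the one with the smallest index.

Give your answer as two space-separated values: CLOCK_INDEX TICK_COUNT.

Answer: 1 10

Derivation:
clock 0: start=1, rate=0.9, needs 12-1 = 11; ticks = ceil(11/0.9) = ceil(12.2222) = 13; reading at tick 13 = 1 + 0.9*13 = 12.7000
clock 1: start=1, rate=1.2, needs 12-1 = 11; ticks = ceil(11/1.2) = ceil(9.1667) = 10; reading at tick 10 = 1 + 1.2*10 = 13.0000
Minimum tick count = 10; winners = [1]; smallest index = 1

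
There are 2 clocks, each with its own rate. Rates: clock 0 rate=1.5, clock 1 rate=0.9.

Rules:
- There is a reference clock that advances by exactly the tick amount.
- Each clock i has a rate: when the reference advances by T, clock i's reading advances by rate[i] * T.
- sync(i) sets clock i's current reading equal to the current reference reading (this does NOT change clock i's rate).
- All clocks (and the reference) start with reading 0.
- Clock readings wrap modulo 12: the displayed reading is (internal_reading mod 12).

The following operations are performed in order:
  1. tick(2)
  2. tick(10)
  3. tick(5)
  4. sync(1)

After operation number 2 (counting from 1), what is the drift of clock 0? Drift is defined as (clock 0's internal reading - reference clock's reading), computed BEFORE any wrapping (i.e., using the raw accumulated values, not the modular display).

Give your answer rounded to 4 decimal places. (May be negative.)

Answer: 6.0000

Derivation:
After op 1 tick(2): ref=2.0000 raw=[3.0000 1.8000]
After op 2 tick(10): ref=12.0000 raw=[18.0000 10.8000]
Drift of clock 0 after op 2: 18.0000 - 12.0000 = 6.0000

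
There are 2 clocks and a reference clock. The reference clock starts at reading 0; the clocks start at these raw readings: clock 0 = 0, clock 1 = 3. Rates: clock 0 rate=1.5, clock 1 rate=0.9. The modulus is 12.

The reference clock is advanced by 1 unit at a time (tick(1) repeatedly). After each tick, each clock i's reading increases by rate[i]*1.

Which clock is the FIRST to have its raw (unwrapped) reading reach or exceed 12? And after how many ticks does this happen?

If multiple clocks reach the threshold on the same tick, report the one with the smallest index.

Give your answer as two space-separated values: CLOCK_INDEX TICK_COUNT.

Answer: 0 8

Derivation:
clock 0: start=0, rate=1.5, needs 12-0 = 12; ticks = ceil(12/1.5) = ceil(8.0000) = 8; reading at tick 8 = 0 + 1.5*8 = 12.0000
clock 1: start=3, rate=0.9, needs 12-3 = 9; ticks = ceil(9/0.9) = ceil(10.0000) = 10; reading at tick 10 = 3 + 0.9*10 = 12.0000
Minimum tick count = 8; winners = [0]; smallest index = 0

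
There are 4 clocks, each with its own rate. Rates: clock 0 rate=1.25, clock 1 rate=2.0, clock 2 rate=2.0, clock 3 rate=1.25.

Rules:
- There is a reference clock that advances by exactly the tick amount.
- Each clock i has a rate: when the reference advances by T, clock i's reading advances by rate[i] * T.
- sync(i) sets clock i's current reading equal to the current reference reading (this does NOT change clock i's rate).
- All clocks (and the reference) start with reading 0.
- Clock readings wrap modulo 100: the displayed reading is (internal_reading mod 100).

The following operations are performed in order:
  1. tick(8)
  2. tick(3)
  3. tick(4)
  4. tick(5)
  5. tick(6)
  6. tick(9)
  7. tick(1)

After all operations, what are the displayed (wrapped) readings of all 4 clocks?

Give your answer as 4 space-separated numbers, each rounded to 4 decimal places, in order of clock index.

Answer: 45.0000 72.0000 72.0000 45.0000

Derivation:
After op 1 tick(8): ref=8.0000 raw=[10.0000 16.0000 16.0000 10.0000]
After op 2 tick(3): ref=11.0000 raw=[13.7500 22.0000 22.0000 13.7500]
After op 3 tick(4): ref=15.0000 raw=[18.7500 30.0000 30.0000 18.7500]
After op 4 tick(5): ref=20.0000 raw=[25.0000 40.0000 40.0000 25.0000]
After op 5 tick(6): ref=26.0000 raw=[32.5000 52.0000 52.0000 32.5000]
After op 6 tick(9): ref=35.0000 raw=[43.7500 70.0000 70.0000 43.7500]
After op 7 tick(1): ref=36.0000 raw=[45.0000 72.0000 72.0000 45.0000]
Wrap final raw readings (mod 100): 45.0000 mod 100 = 45.0000; 72.0000 mod 100 = 72.0000; 72.0000 mod 100 = 72.0000; 45.0000 mod 100 = 45.0000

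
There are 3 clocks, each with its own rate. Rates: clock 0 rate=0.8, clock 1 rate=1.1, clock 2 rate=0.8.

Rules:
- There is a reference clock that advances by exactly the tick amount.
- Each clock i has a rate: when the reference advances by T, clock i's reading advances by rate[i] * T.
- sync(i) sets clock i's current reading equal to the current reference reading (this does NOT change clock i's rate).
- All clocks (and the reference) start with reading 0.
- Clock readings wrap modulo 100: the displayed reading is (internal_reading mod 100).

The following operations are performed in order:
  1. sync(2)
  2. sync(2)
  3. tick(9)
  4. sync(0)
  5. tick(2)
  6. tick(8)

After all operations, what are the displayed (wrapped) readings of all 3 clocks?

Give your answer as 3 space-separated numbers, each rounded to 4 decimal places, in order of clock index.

Answer: 17.0000 20.9000 15.2000

Derivation:
After op 1 sync(2): ref=0.0000 raw=[0.0000 0.0000 0.0000]
After op 2 sync(2): ref=0.0000 raw=[0.0000 0.0000 0.0000]
After op 3 tick(9): ref=9.0000 raw=[7.2000 9.9000 7.2000]
After op 4 sync(0): ref=9.0000 raw=[9.0000 9.9000 7.2000]
After op 5 tick(2): ref=11.0000 raw=[10.6000 12.1000 8.8000]
After op 6 tick(8): ref=19.0000 raw=[17.0000 20.9000 15.2000]
Wrap final raw readings (mod 100): 17.0000 mod 100 = 17.0000; 20.9000 mod 100 = 20.9000; 15.2000 mod 100 = 15.2000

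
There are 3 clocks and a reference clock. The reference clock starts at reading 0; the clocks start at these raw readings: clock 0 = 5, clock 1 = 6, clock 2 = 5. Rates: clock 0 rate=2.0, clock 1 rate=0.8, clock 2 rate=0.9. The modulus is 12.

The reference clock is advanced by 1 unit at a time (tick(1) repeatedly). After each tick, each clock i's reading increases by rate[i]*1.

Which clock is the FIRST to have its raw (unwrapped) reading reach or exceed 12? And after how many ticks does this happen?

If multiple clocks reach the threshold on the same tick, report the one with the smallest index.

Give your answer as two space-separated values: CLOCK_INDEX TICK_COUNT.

clock 0: start=5, rate=2.0, needs 12-5 = 7; ticks = ceil(7/2.0) = ceil(3.5000) = 4; reading at tick 4 = 5 + 2.0*4 = 13.0000
clock 1: start=6, rate=0.8, needs 12-6 = 6; ticks = ceil(6/0.8) = ceil(7.5000) = 8; reading at tick 8 = 6 + 0.8*8 = 12.4000
clock 2: start=5, rate=0.9, needs 12-5 = 7; ticks = ceil(7/0.9) = ceil(7.7778) = 8; reading at tick 8 = 5 + 0.9*8 = 12.2000
Minimum tick count = 4; winners = [0]; smallest index = 0

Answer: 0 4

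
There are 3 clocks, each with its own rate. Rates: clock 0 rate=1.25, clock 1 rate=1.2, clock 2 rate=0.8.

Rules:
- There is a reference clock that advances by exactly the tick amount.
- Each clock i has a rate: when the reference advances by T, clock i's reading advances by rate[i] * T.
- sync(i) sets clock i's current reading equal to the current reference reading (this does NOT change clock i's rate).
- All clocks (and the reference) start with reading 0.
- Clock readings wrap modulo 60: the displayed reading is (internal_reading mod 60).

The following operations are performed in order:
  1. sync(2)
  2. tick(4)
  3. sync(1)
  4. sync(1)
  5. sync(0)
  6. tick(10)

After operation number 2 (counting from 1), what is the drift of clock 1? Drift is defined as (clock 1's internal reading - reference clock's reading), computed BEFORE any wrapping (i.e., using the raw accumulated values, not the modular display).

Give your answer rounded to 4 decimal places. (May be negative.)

After op 1 sync(2): ref=0.0000 raw=[0.0000 0.0000 0.0000]
After op 2 tick(4): ref=4.0000 raw=[5.0000 4.8000 3.2000]
Drift of clock 1 after op 2: 4.8000 - 4.0000 = 0.8000

Answer: 0.8000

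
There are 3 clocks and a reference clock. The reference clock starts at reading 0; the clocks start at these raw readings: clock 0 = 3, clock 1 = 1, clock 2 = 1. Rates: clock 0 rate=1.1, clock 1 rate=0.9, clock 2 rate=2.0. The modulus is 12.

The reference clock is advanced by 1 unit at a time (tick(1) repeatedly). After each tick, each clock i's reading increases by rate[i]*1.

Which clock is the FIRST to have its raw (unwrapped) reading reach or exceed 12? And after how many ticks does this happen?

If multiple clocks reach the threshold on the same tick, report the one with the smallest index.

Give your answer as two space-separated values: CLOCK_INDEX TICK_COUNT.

Answer: 2 6

Derivation:
clock 0: start=3, rate=1.1, needs 12-3 = 9; ticks = ceil(9/1.1) = ceil(8.1818) = 9; reading at tick 9 = 3 + 1.1*9 = 12.9000
clock 1: start=1, rate=0.9, needs 12-1 = 11; ticks = ceil(11/0.9) = ceil(12.2222) = 13; reading at tick 13 = 1 + 0.9*13 = 12.7000
clock 2: start=1, rate=2.0, needs 12-1 = 11; ticks = ceil(11/2.0) = ceil(5.5000) = 6; reading at tick 6 = 1 + 2.0*6 = 13.0000
Minimum tick count = 6; winners = [2]; smallest index = 2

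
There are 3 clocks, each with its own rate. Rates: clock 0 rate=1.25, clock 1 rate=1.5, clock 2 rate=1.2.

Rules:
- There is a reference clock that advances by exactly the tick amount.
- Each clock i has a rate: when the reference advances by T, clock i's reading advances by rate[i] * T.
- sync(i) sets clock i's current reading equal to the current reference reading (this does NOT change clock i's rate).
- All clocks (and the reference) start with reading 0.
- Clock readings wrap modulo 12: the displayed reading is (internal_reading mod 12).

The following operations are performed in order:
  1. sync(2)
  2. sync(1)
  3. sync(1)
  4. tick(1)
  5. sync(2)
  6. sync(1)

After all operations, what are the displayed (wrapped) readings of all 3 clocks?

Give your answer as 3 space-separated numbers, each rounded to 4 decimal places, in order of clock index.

Answer: 1.2500 1.0000 1.0000

Derivation:
After op 1 sync(2): ref=0.0000 raw=[0.0000 0.0000 0.0000]
After op 2 sync(1): ref=0.0000 raw=[0.0000 0.0000 0.0000]
After op 3 sync(1): ref=0.0000 raw=[0.0000 0.0000 0.0000]
After op 4 tick(1): ref=1.0000 raw=[1.2500 1.5000 1.2000]
After op 5 sync(2): ref=1.0000 raw=[1.2500 1.5000 1.0000]
After op 6 sync(1): ref=1.0000 raw=[1.2500 1.0000 1.0000]
Wrap final raw readings (mod 12): 1.2500 mod 12 = 1.2500; 1.0000 mod 12 = 1.0000; 1.0000 mod 12 = 1.0000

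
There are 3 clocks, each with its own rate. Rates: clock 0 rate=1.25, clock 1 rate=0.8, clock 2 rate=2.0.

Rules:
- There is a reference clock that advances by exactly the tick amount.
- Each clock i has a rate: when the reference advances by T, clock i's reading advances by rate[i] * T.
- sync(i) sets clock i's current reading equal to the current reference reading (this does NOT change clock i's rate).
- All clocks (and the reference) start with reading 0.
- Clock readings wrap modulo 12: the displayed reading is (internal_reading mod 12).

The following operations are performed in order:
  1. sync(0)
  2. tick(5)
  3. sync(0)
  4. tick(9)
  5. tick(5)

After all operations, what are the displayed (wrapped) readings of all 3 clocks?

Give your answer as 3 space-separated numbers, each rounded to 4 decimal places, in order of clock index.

Answer: 10.5000 3.2000 2.0000

Derivation:
After op 1 sync(0): ref=0.0000 raw=[0.0000 0.0000 0.0000]
After op 2 tick(5): ref=5.0000 raw=[6.2500 4.0000 10.0000]
After op 3 sync(0): ref=5.0000 raw=[5.0000 4.0000 10.0000]
After op 4 tick(9): ref=14.0000 raw=[16.2500 11.2000 28.0000]
After op 5 tick(5): ref=19.0000 raw=[22.5000 15.2000 38.0000]
Wrap final raw readings (mod 12): 22.5000 mod 12 = 10.5000; 15.2000 mod 12 = 3.2000; 38.0000 mod 12 = 2.0000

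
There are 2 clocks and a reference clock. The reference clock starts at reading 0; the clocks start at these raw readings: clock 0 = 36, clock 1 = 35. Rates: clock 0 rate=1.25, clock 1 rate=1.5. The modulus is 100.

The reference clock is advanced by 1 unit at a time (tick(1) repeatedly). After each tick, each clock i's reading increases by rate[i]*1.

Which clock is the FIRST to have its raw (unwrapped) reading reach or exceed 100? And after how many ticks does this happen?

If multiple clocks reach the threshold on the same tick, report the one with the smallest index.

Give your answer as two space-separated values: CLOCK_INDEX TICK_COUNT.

Answer: 1 44

Derivation:
clock 0: start=36, rate=1.25, needs 100-36 = 64; ticks = ceil(64/1.25) = ceil(51.2000) = 52; reading at tick 52 = 36 + 1.25*52 = 101.0000
clock 1: start=35, rate=1.5, needs 100-35 = 65; ticks = ceil(65/1.5) = ceil(43.3333) = 44; reading at tick 44 = 35 + 1.5*44 = 101.0000
Minimum tick count = 44; winners = [1]; smallest index = 1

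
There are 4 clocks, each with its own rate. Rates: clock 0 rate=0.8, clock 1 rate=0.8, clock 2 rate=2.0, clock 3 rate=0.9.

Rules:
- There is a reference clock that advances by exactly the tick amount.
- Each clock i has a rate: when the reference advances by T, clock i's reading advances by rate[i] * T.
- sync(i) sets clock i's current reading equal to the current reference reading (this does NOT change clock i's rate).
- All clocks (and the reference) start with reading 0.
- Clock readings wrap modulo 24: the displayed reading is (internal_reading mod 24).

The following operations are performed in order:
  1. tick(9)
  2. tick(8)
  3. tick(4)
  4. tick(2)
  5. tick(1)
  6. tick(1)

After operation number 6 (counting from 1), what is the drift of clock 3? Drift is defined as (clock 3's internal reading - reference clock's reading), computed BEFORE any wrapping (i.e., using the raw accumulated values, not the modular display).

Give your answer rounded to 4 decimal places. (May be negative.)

Answer: -2.5000

Derivation:
After op 1 tick(9): ref=9.0000 raw=[7.2000 7.2000 18.0000 8.1000]
After op 2 tick(8): ref=17.0000 raw=[13.6000 13.6000 34.0000 15.3000]
After op 3 tick(4): ref=21.0000 raw=[16.8000 16.8000 42.0000 18.9000]
After op 4 tick(2): ref=23.0000 raw=[18.4000 18.4000 46.0000 20.7000]
After op 5 tick(1): ref=24.0000 raw=[19.2000 19.2000 48.0000 21.6000]
After op 6 tick(1): ref=25.0000 raw=[20.0000 20.0000 50.0000 22.5000]
Drift of clock 3 after op 6: 22.5000 - 25.0000 = -2.5000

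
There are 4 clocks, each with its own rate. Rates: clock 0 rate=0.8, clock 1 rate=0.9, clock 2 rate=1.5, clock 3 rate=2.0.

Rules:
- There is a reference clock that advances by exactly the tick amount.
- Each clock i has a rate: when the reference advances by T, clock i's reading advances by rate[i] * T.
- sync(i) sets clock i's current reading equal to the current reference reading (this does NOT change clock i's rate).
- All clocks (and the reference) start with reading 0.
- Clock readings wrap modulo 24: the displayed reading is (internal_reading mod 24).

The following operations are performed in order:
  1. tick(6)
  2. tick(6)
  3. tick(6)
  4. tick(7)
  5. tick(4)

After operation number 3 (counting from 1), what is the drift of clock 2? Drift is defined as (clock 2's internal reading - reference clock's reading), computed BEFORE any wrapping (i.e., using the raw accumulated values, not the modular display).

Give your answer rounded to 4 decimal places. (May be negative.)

Answer: 9.0000

Derivation:
After op 1 tick(6): ref=6.0000 raw=[4.8000 5.4000 9.0000 12.0000]
After op 2 tick(6): ref=12.0000 raw=[9.6000 10.8000 18.0000 24.0000]
After op 3 tick(6): ref=18.0000 raw=[14.4000 16.2000 27.0000 36.0000]
Drift of clock 2 after op 3: 27.0000 - 18.0000 = 9.0000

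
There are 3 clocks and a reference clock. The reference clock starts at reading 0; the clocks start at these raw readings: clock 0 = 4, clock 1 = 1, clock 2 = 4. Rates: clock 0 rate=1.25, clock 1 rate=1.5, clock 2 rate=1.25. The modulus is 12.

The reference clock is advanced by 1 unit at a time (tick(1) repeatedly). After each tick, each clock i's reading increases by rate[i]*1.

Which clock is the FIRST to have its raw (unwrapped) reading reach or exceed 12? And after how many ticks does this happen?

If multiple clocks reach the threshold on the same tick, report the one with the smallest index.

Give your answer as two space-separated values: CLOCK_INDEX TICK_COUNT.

Answer: 0 7

Derivation:
clock 0: start=4, rate=1.25, needs 12-4 = 8; ticks = ceil(8/1.25) = ceil(6.4000) = 7; reading at tick 7 = 4 + 1.25*7 = 12.7500
clock 1: start=1, rate=1.5, needs 12-1 = 11; ticks = ceil(11/1.5) = ceil(7.3333) = 8; reading at tick 8 = 1 + 1.5*8 = 13.0000
clock 2: start=4, rate=1.25, needs 12-4 = 8; ticks = ceil(8/1.25) = ceil(6.4000) = 7; reading at tick 7 = 4 + 1.25*7 = 12.7500
Minimum tick count = 7; winners = [0, 2]; smallest index = 0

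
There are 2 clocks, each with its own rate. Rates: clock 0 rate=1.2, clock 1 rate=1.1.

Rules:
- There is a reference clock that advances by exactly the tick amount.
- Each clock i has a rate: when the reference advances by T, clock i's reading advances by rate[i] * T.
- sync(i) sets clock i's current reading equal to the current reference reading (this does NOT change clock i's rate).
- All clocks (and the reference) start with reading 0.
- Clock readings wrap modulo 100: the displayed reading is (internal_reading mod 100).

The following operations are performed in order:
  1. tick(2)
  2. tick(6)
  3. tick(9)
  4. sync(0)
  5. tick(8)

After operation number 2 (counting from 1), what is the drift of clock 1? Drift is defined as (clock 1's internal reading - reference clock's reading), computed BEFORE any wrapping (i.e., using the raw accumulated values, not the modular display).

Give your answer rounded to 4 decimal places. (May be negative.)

After op 1 tick(2): ref=2.0000 raw=[2.4000 2.2000]
After op 2 tick(6): ref=8.0000 raw=[9.6000 8.8000]
Drift of clock 1 after op 2: 8.8000 - 8.0000 = 0.8000

Answer: 0.8000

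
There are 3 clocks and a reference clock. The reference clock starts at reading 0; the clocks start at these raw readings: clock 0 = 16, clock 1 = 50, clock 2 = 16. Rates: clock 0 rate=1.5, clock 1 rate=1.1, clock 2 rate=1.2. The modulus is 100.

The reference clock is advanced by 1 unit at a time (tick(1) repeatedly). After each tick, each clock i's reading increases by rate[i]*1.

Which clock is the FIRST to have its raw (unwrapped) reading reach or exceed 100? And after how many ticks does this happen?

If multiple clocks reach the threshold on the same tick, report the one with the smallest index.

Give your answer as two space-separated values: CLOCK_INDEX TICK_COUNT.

clock 0: start=16, rate=1.5, needs 100-16 = 84; ticks = ceil(84/1.5) = ceil(56.0000) = 56; reading at tick 56 = 16 + 1.5*56 = 100.0000
clock 1: start=50, rate=1.1, needs 100-50 = 50; ticks = ceil(50/1.1) = ceil(45.4545) = 46; reading at tick 46 = 50 + 1.1*46 = 100.6000
clock 2: start=16, rate=1.2, needs 100-16 = 84; ticks = ceil(84/1.2) = ceil(70.0000) = 70; reading at tick 70 = 16 + 1.2*70 = 100.0000
Minimum tick count = 46; winners = [1]; smallest index = 1

Answer: 1 46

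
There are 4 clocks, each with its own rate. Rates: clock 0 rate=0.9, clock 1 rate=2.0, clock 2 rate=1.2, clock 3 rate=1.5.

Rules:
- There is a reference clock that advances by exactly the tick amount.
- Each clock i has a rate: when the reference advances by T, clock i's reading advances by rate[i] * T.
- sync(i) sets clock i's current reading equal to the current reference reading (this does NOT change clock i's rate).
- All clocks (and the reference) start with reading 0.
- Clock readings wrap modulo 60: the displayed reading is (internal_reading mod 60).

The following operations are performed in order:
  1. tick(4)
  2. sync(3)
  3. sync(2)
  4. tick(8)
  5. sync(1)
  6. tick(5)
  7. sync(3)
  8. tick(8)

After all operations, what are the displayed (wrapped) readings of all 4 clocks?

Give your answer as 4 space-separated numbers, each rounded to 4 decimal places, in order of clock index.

After op 1 tick(4): ref=4.0000 raw=[3.6000 8.0000 4.8000 6.0000]
After op 2 sync(3): ref=4.0000 raw=[3.6000 8.0000 4.8000 4.0000]
After op 3 sync(2): ref=4.0000 raw=[3.6000 8.0000 4.0000 4.0000]
After op 4 tick(8): ref=12.0000 raw=[10.8000 24.0000 13.6000 16.0000]
After op 5 sync(1): ref=12.0000 raw=[10.8000 12.0000 13.6000 16.0000]
After op 6 tick(5): ref=17.0000 raw=[15.3000 22.0000 19.6000 23.5000]
After op 7 sync(3): ref=17.0000 raw=[15.3000 22.0000 19.6000 17.0000]
After op 8 tick(8): ref=25.0000 raw=[22.5000 38.0000 29.2000 29.0000]
Wrap final raw readings (mod 60): 22.5000 mod 60 = 22.5000; 38.0000 mod 60 = 38.0000; 29.2000 mod 60 = 29.2000; 29.0000 mod 60 = 29.0000

Answer: 22.5000 38.0000 29.2000 29.0000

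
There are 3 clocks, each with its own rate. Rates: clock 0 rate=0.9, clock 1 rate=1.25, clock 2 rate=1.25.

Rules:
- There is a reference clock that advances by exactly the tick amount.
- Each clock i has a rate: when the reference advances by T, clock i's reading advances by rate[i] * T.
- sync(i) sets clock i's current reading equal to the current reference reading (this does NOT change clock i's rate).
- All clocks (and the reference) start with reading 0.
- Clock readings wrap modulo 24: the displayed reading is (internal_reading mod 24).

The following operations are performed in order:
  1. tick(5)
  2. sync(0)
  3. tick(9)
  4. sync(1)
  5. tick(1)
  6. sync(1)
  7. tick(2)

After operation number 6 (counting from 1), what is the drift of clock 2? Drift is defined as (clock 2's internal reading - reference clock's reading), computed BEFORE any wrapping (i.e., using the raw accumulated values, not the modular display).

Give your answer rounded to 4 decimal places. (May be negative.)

After op 1 tick(5): ref=5.0000 raw=[4.5000 6.2500 6.2500]
After op 2 sync(0): ref=5.0000 raw=[5.0000 6.2500 6.2500]
After op 3 tick(9): ref=14.0000 raw=[13.1000 17.5000 17.5000]
After op 4 sync(1): ref=14.0000 raw=[13.1000 14.0000 17.5000]
After op 5 tick(1): ref=15.0000 raw=[14.0000 15.2500 18.7500]
After op 6 sync(1): ref=15.0000 raw=[14.0000 15.0000 18.7500]
Drift of clock 2 after op 6: 18.7500 - 15.0000 = 3.7500

Answer: 3.7500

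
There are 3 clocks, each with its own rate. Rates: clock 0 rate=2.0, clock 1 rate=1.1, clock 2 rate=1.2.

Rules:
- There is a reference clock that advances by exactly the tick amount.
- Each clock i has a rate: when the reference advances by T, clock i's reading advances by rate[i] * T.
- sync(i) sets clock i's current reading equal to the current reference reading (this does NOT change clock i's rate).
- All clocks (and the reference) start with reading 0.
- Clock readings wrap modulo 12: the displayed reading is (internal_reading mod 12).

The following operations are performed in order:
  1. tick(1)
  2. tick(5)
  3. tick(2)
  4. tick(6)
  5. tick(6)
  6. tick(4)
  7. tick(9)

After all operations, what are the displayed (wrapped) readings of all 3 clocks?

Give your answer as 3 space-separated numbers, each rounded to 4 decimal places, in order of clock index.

Answer: 6.0000 0.3000 3.6000

Derivation:
After op 1 tick(1): ref=1.0000 raw=[2.0000 1.1000 1.2000]
After op 2 tick(5): ref=6.0000 raw=[12.0000 6.6000 7.2000]
After op 3 tick(2): ref=8.0000 raw=[16.0000 8.8000 9.6000]
After op 4 tick(6): ref=14.0000 raw=[28.0000 15.4000 16.8000]
After op 5 tick(6): ref=20.0000 raw=[40.0000 22.0000 24.0000]
After op 6 tick(4): ref=24.0000 raw=[48.0000 26.4000 28.8000]
After op 7 tick(9): ref=33.0000 raw=[66.0000 36.3000 39.6000]
Wrap final raw readings (mod 12): 66.0000 mod 12 = 6.0000; 36.3000 mod 12 = 0.3000; 39.6000 mod 12 = 3.6000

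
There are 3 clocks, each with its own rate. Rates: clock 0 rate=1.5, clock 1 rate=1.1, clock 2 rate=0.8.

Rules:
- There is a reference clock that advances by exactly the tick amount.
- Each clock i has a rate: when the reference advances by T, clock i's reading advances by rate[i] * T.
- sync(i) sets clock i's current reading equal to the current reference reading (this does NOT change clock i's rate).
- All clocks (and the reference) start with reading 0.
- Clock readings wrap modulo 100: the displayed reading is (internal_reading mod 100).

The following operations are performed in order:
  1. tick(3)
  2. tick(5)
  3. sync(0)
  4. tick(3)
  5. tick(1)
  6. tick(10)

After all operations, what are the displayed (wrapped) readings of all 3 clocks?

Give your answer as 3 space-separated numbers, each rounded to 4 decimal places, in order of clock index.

Answer: 29.0000 24.2000 17.6000

Derivation:
After op 1 tick(3): ref=3.0000 raw=[4.5000 3.3000 2.4000]
After op 2 tick(5): ref=8.0000 raw=[12.0000 8.8000 6.4000]
After op 3 sync(0): ref=8.0000 raw=[8.0000 8.8000 6.4000]
After op 4 tick(3): ref=11.0000 raw=[12.5000 12.1000 8.8000]
After op 5 tick(1): ref=12.0000 raw=[14.0000 13.2000 9.6000]
After op 6 tick(10): ref=22.0000 raw=[29.0000 24.2000 17.6000]
Wrap final raw readings (mod 100): 29.0000 mod 100 = 29.0000; 24.2000 mod 100 = 24.2000; 17.6000 mod 100 = 17.6000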